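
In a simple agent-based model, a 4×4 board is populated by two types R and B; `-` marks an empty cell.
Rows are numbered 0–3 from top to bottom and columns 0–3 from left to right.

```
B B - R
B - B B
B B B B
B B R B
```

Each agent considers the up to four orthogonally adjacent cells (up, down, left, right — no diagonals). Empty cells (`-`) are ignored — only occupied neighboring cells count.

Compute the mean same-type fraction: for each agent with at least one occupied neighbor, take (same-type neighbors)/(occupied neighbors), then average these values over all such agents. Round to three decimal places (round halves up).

0.756

Row 0: (0,0)B 2/2 · (0,1)B 1/1 · (0,3)R 0/1
Row 1: (1,0)B 2/2 · (1,2)B 2/2 · (1,3)B 2/3
Row 2: (2,0)B 3/3 · (2,1)B 3/3 · (2,2)B 3/4 · (2,3)B 3/3
Row 3: (3,0)B 2/2 · (3,1)B 2/3 · (3,2)R 0/3 · (3,3)B 1/2
Sum over 14 agents: 2/2 + 1/1 + 0/1 + 2/2 + 2/2 + 2/3 + 3/3 + 3/3 + 3/4 + 3/3 + 2/2 + 2/3 + 0/3 + 1/2 = 127/12; mean = 127/12 ÷ 14 = 127/168 = 0.755952… → 0.756.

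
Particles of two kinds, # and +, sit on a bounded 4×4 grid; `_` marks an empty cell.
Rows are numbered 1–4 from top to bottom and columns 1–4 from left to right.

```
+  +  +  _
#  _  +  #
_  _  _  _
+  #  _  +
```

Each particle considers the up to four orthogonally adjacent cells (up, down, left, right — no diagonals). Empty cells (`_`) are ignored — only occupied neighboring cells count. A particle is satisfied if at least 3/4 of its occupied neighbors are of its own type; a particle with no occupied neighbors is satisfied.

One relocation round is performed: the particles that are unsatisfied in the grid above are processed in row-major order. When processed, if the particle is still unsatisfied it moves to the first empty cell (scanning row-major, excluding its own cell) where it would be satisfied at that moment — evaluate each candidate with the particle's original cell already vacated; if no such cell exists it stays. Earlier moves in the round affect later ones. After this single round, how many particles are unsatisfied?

Initially unsatisfied (in order): (1,1), (2,1), (2,3), (2,4), (4,1), (4,2).
  (1,1) → (3,3).
  (2,1): now satisfied by earlier moves; stays.
  (2,3): no empty cell satisfies it; stays.
  (2,4): no empty cell satisfies it; stays.
  (4,1): no empty cell satisfies it; stays.
  (4,2): no empty cell satisfies it; stays.
Resulting grid:
_ + + _
# _ + #
_ _ + _
+ # _ +
Unsatisfied now: (2,3), (2,4), (4,1), (4,2).

4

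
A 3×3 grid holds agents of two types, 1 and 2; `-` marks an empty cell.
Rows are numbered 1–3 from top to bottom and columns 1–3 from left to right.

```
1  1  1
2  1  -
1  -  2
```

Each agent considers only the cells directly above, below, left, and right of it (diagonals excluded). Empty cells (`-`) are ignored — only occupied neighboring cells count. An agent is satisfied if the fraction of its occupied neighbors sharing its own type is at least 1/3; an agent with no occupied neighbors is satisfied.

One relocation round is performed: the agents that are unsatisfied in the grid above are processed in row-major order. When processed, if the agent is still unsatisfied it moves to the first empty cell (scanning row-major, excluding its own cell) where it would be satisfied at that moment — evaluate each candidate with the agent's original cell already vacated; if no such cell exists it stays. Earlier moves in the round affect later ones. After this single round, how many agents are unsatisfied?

0

Initially unsatisfied (in order): (2,1), (3,1).
  (2,1) → (2,3).
  (3,1): now satisfied by earlier moves; stays.
Resulting grid:
1 1 1
- 1 2
1 - 2
All satisfied now.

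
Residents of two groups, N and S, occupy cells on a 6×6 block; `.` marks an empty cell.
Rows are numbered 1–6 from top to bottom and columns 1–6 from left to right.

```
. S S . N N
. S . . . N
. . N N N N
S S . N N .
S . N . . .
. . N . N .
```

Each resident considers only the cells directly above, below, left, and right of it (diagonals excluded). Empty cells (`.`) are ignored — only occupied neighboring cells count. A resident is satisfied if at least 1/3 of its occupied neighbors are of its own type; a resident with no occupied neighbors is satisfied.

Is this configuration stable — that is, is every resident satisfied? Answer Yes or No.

Row 1: (1,2)S 2/2 ✓ · (1,3)S 1/1 ✓ · (1,5)N 1/1 ✓ · (1,6)N 2/2 ✓
Row 2: (2,2)S 1/1 ✓ · (2,6)N 2/2 ✓
Row 3: (3,3)N 1/1 ✓ · (3,4)N 3/3 ✓ · (3,5)N 3/3 ✓ · (3,6)N 2/2 ✓
Row 4: (4,1)S 2/2 ✓ · (4,2)S 1/1 ✓ · (4,4)N 2/2 ✓ · (4,5)N 2/2 ✓
Row 5: (5,1)S 1/1 ✓ · (5,3)N 1/1 ✓
Row 6: (6,3)N 1/1 ✓ · (6,5)N 0/0 ✓
All meet the threshold, so the configuration is stable.

Yes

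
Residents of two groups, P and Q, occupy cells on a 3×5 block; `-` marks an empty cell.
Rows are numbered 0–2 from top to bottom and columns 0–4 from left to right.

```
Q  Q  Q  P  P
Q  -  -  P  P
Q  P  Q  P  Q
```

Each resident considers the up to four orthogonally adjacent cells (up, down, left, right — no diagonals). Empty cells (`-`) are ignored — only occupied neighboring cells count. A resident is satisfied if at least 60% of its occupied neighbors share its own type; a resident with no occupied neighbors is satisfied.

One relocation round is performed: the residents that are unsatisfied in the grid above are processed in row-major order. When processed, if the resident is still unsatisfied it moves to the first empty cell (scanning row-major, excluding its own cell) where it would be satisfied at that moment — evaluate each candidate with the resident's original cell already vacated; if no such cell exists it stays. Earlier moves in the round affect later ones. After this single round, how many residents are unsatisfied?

Initially unsatisfied (in order): (0,2), (2,0), (2,1), (2,2), (2,3), (2,4).
  (0,2) → (1,1).
  (2,0) → (1,2).
  (2,1): no empty cell satisfies it; stays.
  (2,2) → (0,2).
  (2,3): no empty cell satisfies it; stays.
  (2,4): no empty cell satisfies it; stays.
Resulting grid:
Q Q Q P P
Q Q Q P P
- P - P Q
Unsatisfied now: (2,1), (2,3), (2,4).

3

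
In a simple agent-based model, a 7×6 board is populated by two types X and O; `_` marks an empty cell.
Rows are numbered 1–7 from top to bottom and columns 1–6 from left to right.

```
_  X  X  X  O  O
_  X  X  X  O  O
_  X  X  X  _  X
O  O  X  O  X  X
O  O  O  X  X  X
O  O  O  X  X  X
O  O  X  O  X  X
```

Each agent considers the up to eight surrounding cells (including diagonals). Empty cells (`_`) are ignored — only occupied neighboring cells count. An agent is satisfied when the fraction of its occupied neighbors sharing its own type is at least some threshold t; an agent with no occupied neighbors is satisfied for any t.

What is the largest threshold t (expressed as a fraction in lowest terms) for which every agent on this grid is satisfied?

1/7

Row 1: (1,2)X 3/3 · (1,3)X 5/5 · (1,4)X 3/5 · (1,5)O 3/5 · (1,6)O 3/3
Row 2: (2,2)X 5/5 · (2,3)X 8/8 · (2,4)X 5/7 · (2,5)O 3/7 · (2,6)O 3/4
Row 3: (3,2)X 4/6 · (3,3)X 6/8 · (3,4)X 5/7 · (3,6)X 2/4
Row 4: (4,1)O 3/4 · (4,2)O 4/7 · (4,3)X 4/8 · (4,4)O 1/7 · (4,5)X 6/7 · (4,6)X 4/4
Row 5: (5,1)O 5/5 · (5,2)O 7/8 · (5,3)O 5/8 · (5,4)X 5/8 · (5,5)X 7/8 · (5,6)X 5/5
Row 6: (6,1)O 5/5 · (6,2)O 7/8 · (6,3)O 5/8 · (6,4)X 5/8 · (6,5)X 7/8 · (6,6)X 5/5
Row 7: (7,1)O 3/3 · (7,2)O 4/5 · (7,3)X 1/5 · (7,4)O 1/5 · (7,5)X 4/5 · (7,6)X 3/3
The smallest same-type fraction is 1/7 at (4,4), which reduces to 1/7. Any threshold above that leaves this agent unsatisfied.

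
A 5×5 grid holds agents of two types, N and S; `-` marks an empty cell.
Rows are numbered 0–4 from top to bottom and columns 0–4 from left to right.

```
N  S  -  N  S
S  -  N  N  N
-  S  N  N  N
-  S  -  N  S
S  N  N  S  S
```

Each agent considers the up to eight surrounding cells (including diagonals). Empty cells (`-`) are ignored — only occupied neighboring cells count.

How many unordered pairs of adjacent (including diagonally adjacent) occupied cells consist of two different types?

Scan each occupied cell's neighbors to the right and below (and the two forward diagonals) so each pair is counted once.
From row 0: 6 unlike of 10 pairs (running 6/10).
From row 1: 1 unlike of 11 pairs (running 7/21).
From row 2: 4 unlike of 10 pairs (running 11/31).
From row 3: 5 unlike of 9 pairs (running 16/40).
From row 4: 2 unlike of 4 pairs (running 18/44).
Total adjacent occupied pairs: 44; unlike-type pairs: 18.

18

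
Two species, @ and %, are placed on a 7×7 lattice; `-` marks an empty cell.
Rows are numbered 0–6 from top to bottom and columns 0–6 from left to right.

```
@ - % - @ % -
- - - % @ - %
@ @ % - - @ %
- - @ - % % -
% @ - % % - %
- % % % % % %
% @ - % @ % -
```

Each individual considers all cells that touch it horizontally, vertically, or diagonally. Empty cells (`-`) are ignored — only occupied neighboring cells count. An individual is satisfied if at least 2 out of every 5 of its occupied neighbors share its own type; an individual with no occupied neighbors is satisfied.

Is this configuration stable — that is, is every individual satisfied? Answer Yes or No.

(0,0)@ 0/0 ok
(0,2)% 1/1 ok
(0,4)@ 1/3 unhappy
(0,5)% 1/3 unhappy
(1,3)% 2/4 ok
(1,4)@ 2/4 ok
(1,6)% 2/3 ok
(2,0)@ 1/1 ok
(2,1)@ 2/3 ok
(2,2)% 1/3 unhappy
(2,5)@ 1/5 unhappy
(2,6)% 2/3 ok
(3,2)@ 2/4 ok
(3,4)% 3/4 ok
(3,5)% 4/5 ok
(4,0)% 1/2 ok
(4,1)@ 1/4 unhappy
(4,3)% 5/6 ok
(4,4)% 6/6 ok
(4,6)% 3/3 ok
(5,1)% 3/5 ok
(5,2)% 4/6 ok
(5,3)% 5/6 ok
(5,4)% 6/7 ok
(5,5)% 5/6 ok
(5,6)% 3/3 ok
(6,0)% 1/2 ok
(6,1)@ 0/3 unhappy
(6,3)% 3/4 ok
(6,4)@ 0/5 unhappy
(6,5)% 3/4 ok
For instance (0,4) has only 1/3 same-type neighbors, below 2/5.

No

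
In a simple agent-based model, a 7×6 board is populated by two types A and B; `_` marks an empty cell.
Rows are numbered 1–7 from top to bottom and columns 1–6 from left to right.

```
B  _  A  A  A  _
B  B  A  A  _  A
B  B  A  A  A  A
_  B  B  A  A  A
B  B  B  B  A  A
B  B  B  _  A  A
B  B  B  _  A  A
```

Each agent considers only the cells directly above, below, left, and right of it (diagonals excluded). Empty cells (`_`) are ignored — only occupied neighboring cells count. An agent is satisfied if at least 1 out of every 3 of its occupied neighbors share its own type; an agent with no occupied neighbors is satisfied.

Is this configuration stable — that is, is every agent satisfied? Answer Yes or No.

(1,1)B 1/1 ok
(1,3)A 2/2 ok
(1,4)A 3/3 ok
(1,5)A 1/1 ok
(2,1)B 3/3 ok
(2,2)B 2/3 ok
(2,3)A 3/4 ok
(2,4)A 3/3 ok
(2,6)A 1/1 ok
(3,1)B 2/2 ok
(3,2)B 3/4 ok
(3,3)A 2/4 ok
(3,4)A 4/4 ok
(3,5)A 3/3 ok
(3,6)A 3/3 ok
(4,2)B 3/3 ok
(4,3)B 2/4 ok
(4,4)A 2/4 ok
(4,5)A 4/4 ok
(4,6)A 3/3 ok
(5,1)B 2/2 ok
(5,2)B 4/4 ok
(5,3)B 4/4 ok
(5,4)B 1/3 ok
(5,5)A 3/4 ok
(5,6)A 3/3 ok
(6,1)B 3/3 ok
(6,2)B 4/4 ok
(6,3)B 3/3 ok
(6,5)A 3/3 ok
(6,6)A 3/3 ok
(7,1)B 2/2 ok
(7,2)B 3/3 ok
(7,3)B 2/2 ok
(7,5)A 2/2 ok
(7,6)A 2/2 ok
All meet the threshold, so the configuration is stable.

Yes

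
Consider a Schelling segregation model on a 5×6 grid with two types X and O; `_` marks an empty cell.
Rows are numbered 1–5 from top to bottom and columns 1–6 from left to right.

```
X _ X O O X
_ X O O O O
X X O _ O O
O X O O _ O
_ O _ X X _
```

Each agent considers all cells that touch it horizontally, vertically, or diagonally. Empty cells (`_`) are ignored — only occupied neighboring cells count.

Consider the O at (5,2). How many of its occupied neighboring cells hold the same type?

Occupied neighbors of (5,2): (4,1)=O, (4,2)=X, (4,3)=O.
Same type (O): 2 of 3.

2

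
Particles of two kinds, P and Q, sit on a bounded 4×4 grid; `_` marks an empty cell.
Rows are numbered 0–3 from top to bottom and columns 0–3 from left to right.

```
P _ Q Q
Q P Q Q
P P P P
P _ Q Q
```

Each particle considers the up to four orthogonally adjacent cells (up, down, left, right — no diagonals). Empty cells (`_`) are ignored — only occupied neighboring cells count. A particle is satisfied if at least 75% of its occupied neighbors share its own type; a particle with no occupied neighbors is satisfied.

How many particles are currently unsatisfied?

Row 0: (0,0)P 0/1 unhappy · (0,2)Q 2/2 ok · (0,3)Q 2/2 ok
Row 1: (1,0)Q 0/3 unhappy · (1,1)P 1/3 unhappy · (1,2)Q 2/4 unhappy · (1,3)Q 2/3 unhappy
Row 2: (2,0)P 2/3 unhappy · (2,1)P 3/3 ok · (2,2)P 2/4 unhappy · (2,3)P 1/3 unhappy
Row 3: (3,0)P 1/1 ok · (3,2)Q 1/2 unhappy · (3,3)Q 1/2 unhappy
Unsatisfied: (0,0), (1,0), (1,1), (1,2), (1,3), (2,0), (2,2), (2,3), (3,2), (3,3) — 10 in total.

10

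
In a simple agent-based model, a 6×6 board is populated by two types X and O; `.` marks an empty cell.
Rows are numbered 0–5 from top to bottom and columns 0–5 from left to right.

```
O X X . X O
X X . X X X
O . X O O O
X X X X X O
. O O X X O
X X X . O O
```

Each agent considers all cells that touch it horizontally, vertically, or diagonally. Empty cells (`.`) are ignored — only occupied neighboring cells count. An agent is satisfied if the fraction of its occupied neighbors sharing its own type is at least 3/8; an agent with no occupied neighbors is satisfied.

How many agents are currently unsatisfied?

7

(0,0)O 0/3 ✗
(0,1)X 3/4 ✓
(0,2)X 3/3 ✓
(0,4)X 3/4 ✓
(0,5)O 0/3 ✗
(1,0)X 2/4 ✓
(1,1)X 4/6 ✓
(1,3)X 4/6 ✓
(1,4)X 3/7 ✓
(1,5)X 2/5 ✓
(2,0)O 0/4 ✗
(2,2)X 5/6 ✓
(2,3)O 1/7 ✗
(2,4)O 3/8 ✓
(2,5)O 2/5 ✓
(3,0)X 1/3 ✗
(3,1)X 3/6 ✓
(3,2)X 4/7 ✓
(3,3)X 5/8 ✓
(3,4)X 3/8 ✓
(3,5)O 3/5 ✓
(4,1)O 1/7 ✗
(4,2)O 1/7 ✗
(4,3)X 5/7 ✓
(4,4)X 3/7 ✓
(4,5)O 3/5 ✓
(5,0)X 1/2 ✓
(5,1)X 2/4 ✓
(5,2)X 2/4 ✓
(5,4)O 2/4 ✓
(5,5)O 2/3 ✓
Unsatisfied: (0,0), (0,5), (2,0), (2,3), (3,0), (4,1), (4,2) — 7 in total.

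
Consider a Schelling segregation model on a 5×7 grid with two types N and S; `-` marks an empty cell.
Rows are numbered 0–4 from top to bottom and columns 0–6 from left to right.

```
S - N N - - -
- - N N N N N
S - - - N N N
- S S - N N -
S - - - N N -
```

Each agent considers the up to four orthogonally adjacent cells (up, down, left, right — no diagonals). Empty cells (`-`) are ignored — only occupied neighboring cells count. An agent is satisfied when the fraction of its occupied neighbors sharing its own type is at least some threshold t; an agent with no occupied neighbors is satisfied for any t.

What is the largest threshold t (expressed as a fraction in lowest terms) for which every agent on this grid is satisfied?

1/1

Row 0: (0,0)S — no occupied neighbors · (0,2)N 2/2 · (0,3)N 2/2
Row 1: (1,2)N 2/2 · (1,3)N 3/3 · (1,4)N 3/3 · (1,5)N 3/3 · (1,6)N 2/2
Row 2: (2,0)S — no occupied neighbors · (2,4)N 3/3 · (2,5)N 4/4 · (2,6)N 2/2
Row 3: (3,1)S 1/1 · (3,2)S 1/1 · (3,4)N 3/3 · (3,5)N 3/3
Row 4: (4,0)S — no occupied neighbors · (4,4)N 2/2 · (4,5)N 2/2
The smallest same-type fraction is 2/2 at (0,2), which reduces to 1/1. Any threshold above that leaves this agent unsatisfied.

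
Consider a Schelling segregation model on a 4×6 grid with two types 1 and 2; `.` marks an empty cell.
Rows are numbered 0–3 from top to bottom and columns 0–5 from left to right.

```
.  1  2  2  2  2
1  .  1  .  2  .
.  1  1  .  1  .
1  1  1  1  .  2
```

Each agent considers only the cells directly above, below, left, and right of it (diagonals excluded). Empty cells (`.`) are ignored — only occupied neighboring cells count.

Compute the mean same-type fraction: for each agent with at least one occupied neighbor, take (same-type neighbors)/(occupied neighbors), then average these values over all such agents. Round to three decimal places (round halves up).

(0,1)1 0/1
(0,2)2 1/3
(0,3)2 2/2
(0,4)2 3/3
(0,5)2 1/1
(1,0)1 — no occupied neighbors
(1,2)1 1/2
(1,4)2 1/2
(2,1)1 2/2
(2,2)1 3/3
(2,4)1 0/1
(3,0)1 1/1
(3,1)1 3/3
(3,2)1 3/3
(3,3)1 1/1
(3,5)2 — no occupied neighbors
Sum over 14 agents: 0/1 + 1/3 + 2/2 + 3/3 + 1/1 + 1/2 + 1/2 + 2/2 + 3/3 + 0/1 + 1/1 + 3/3 + 3/3 + 1/1 = 31/3; mean = 31/3 ÷ 14 = 31/42 = 0.738095… → 0.738.

0.738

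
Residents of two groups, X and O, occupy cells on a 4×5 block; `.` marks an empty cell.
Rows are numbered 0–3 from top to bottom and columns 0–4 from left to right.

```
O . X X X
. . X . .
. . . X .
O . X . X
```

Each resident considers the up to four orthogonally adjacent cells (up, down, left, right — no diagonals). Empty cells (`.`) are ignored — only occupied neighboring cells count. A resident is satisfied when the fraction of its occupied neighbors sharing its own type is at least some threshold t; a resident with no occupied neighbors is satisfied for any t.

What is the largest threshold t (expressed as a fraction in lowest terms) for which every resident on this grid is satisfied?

(0,0)O — no occupied neighbors
(0,2)X 2/2
(0,3)X 2/2
(0,4)X 1/1
(1,2)X 1/1
(2,3)X — no occupied neighbors
(3,0)O — no occupied neighbors
(3,2)X — no occupied neighbors
(3,4)X — no occupied neighbors
The smallest same-type fraction is 2/2 at (0,2), which reduces to 1/1. Any threshold above that leaves this resident unsatisfied.

1/1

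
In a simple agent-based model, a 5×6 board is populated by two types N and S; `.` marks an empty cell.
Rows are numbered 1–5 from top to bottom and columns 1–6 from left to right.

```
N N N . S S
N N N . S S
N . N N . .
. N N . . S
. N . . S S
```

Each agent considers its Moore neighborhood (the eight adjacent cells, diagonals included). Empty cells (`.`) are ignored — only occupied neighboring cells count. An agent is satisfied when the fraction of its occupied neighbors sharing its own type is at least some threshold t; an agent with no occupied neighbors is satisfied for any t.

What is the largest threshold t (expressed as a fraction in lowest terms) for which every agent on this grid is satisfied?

3/4

Row 1: (1,1)N 3/3 · (1,2)N 5/5 · (1,3)N 3/3 · (1,5)S 3/3 · (1,6)S 3/3
Row 2: (2,1)N 4/4 · (2,2)N 7/7 · (2,3)N 5/5 · (2,5)S 3/4 · (2,6)S 3/3
Row 3: (3,1)N 3/3 · (3,3)N 5/5 · (3,4)N 3/4
Row 4: (4,2)N 4/4 · (4,3)N 4/4 · (4,6)S 2/2
Row 5: (5,2)N 2/2 · (5,5)S 2/2 · (5,6)S 2/2
The smallest same-type fraction is 3/4 at (2,5), which reduces to 3/4. Any threshold above that leaves this agent unsatisfied.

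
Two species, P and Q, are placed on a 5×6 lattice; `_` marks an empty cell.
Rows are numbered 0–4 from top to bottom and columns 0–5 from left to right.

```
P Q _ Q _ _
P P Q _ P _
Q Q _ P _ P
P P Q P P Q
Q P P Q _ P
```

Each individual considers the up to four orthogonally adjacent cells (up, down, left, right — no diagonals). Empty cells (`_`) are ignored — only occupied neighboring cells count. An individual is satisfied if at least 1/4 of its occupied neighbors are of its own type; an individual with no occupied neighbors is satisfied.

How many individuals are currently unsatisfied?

(0,0)P 1/2 satisfied
(0,1)Q 0/2 not
(0,3)Q 0/0 satisfied
(1,0)P 2/3 satisfied
(1,1)P 1/4 satisfied
(1,2)Q 0/1 not
(1,4)P 0/0 satisfied
(2,0)Q 1/3 satisfied
(2,1)Q 1/3 satisfied
(2,3)P 1/1 satisfied
(2,5)P 0/1 not
(3,0)P 1/3 satisfied
(3,1)P 2/4 satisfied
(3,2)Q 0/3 not
(3,3)P 2/4 satisfied
(3,4)P 1/2 satisfied
(3,5)Q 0/3 not
(4,0)Q 0/2 not
(4,1)P 2/3 satisfied
(4,2)P 1/3 satisfied
(4,3)Q 0/2 not
(4,5)P 0/1 not
Unsatisfied: (0,1), (1,2), (2,5), (3,2), (3,5), (4,0), (4,3), (4,5) — 8 in total.

8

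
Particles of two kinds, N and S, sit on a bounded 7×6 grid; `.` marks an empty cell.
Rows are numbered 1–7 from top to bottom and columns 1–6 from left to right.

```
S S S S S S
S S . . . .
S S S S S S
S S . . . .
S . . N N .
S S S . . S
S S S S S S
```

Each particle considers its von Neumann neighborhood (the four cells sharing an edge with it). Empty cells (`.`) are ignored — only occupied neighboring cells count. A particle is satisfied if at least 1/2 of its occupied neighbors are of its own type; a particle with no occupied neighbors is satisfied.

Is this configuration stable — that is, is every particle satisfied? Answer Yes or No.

Yes

(1,1)S 2/2 satisfied
(1,2)S 3/3 satisfied
(1,3)S 2/2 satisfied
(1,4)S 2/2 satisfied
(1,5)S 2/2 satisfied
(1,6)S 1/1 satisfied
(2,1)S 3/3 satisfied
(2,2)S 3/3 satisfied
(3,1)S 3/3 satisfied
(3,2)S 4/4 satisfied
(3,3)S 2/2 satisfied
(3,4)S 2/2 satisfied
(3,5)S 2/2 satisfied
(3,6)S 1/1 satisfied
(4,1)S 3/3 satisfied
(4,2)S 2/2 satisfied
(5,1)S 2/2 satisfied
(5,4)N 1/1 satisfied
(5,5)N 1/1 satisfied
(6,1)S 3/3 satisfied
(6,2)S 3/3 satisfied
(6,3)S 2/2 satisfied
(6,6)S 1/1 satisfied
(7,1)S 2/2 satisfied
(7,2)S 3/3 satisfied
(7,3)S 3/3 satisfied
(7,4)S 2/2 satisfied
(7,5)S 2/2 satisfied
(7,6)S 2/2 satisfied
All meet the threshold, so the configuration is stable.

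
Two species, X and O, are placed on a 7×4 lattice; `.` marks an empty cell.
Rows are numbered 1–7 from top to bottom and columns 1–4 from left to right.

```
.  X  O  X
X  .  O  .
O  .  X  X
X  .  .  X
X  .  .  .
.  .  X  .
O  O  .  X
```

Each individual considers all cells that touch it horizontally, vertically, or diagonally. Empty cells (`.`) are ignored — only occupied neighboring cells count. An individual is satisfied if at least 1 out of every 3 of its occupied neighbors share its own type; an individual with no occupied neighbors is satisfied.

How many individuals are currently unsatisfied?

3

Row 1: (1,2)X 1/3 ok · (1,3)O 1/3 ok · (1,4)X 0/2 unhappy
Row 2: (2,1)X 1/2 ok · (2,3)O 1/5 unhappy
Row 3: (3,1)O 0/2 unhappy · (3,3)X 2/3 ok · (3,4)X 2/3 ok
Row 4: (4,1)X 1/2 ok · (4,4)X 2/2 ok
Row 5: (5,1)X 1/1 ok
Row 6: (6,3)X 1/2 ok
Row 7: (7,1)O 1/1 ok · (7,2)O 1/2 ok · (7,4)X 1/1 ok
Unsatisfied: (1,4), (2,3), (3,1) — 3 in total.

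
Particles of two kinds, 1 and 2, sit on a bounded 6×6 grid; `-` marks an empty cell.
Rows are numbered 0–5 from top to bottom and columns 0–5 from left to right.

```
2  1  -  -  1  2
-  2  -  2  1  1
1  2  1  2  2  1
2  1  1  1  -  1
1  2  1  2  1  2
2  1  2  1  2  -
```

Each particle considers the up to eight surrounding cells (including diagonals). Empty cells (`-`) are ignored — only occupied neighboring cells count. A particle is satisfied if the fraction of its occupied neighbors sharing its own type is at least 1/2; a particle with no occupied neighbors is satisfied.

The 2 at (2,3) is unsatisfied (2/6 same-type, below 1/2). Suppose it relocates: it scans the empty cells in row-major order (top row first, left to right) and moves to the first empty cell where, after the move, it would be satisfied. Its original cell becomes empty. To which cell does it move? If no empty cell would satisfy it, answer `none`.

(0,2)

Vacating (2,3). Empty cells in order:
  (0,2): 2/3 same-type → satisfied — stop here.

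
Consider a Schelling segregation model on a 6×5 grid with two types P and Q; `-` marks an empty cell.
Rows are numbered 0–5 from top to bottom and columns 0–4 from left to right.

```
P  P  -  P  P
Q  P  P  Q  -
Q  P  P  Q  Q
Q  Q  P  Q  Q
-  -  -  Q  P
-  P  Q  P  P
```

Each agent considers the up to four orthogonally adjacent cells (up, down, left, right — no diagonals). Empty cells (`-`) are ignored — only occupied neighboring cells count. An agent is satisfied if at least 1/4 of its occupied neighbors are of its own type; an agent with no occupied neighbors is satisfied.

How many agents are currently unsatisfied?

2

Row 0: (0,0)P 1/2 ✓ · (0,1)P 2/2 ✓ · (0,3)P 1/2 ✓ · (0,4)P 1/1 ✓
Row 1: (1,0)Q 1/3 ✓ · (1,1)P 3/4 ✓ · (1,2)P 2/3 ✓ · (1,3)Q 1/3 ✓
Row 2: (2,0)Q 2/3 ✓ · (2,1)P 2/4 ✓ · (2,2)P 3/4 ✓ · (2,3)Q 3/4 ✓ · (2,4)Q 2/2 ✓
Row 3: (3,0)Q 2/2 ✓ · (3,1)Q 1/3 ✓ · (3,2)P 1/3 ✓ · (3,3)Q 3/4 ✓ · (3,4)Q 2/3 ✓
Row 4: (4,3)Q 1/3 ✓ · (4,4)P 1/3 ✓
Row 5: (5,1)P 0/1 ✗ · (5,2)Q 0/2 ✗ · (5,3)P 1/3 ✓ · (5,4)P 2/2 ✓
Unsatisfied: (5,1), (5,2) — 2 in total.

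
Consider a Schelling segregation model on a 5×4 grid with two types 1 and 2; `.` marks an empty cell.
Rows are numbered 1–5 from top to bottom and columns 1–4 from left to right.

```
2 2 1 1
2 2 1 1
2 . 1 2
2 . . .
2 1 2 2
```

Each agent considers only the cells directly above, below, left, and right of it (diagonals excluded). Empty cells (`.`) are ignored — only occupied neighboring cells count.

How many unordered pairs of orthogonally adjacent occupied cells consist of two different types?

Scan each occupied cell's neighbors to the right and below so each pair is counted once.
From row 1: 1 unlike of 7 pairs (running 1/7).
From row 2: 2 unlike of 6 pairs (running 3/13).
From row 3: 1 unlike of 2 pairs (running 4/15).
From row 4: 0 unlike of 1 pairs (running 4/16).
From row 5: 2 unlike of 3 pairs (running 6/19).
Total adjacent occupied pairs: 19; unlike-type pairs: 6.

6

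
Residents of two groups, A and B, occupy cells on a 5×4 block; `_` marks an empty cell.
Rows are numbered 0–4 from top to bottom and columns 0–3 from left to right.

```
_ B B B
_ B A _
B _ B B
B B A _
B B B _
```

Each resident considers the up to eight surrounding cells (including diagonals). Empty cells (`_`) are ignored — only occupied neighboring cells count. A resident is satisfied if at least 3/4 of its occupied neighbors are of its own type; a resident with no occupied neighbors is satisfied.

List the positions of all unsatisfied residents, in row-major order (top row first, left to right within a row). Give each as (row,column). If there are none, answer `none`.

(0,1)B 2/3 unhappy
(0,2)B 3/4 ok
(0,3)B 1/2 unhappy
(1,1)B 4/5 ok
(1,2)A 0/6 unhappy
(2,0)B 3/3 ok
(2,2)B 3/5 unhappy
(2,3)B 1/3 unhappy
(3,0)B 4/4 ok
(3,1)B 6/7 ok
(3,2)A 0/5 unhappy
(4,0)B 3/3 ok
(4,1)B 4/5 ok
(4,2)B 2/3 unhappy

(0,1), (0,3), (1,2), (2,2), (2,3), (3,2), (4,2)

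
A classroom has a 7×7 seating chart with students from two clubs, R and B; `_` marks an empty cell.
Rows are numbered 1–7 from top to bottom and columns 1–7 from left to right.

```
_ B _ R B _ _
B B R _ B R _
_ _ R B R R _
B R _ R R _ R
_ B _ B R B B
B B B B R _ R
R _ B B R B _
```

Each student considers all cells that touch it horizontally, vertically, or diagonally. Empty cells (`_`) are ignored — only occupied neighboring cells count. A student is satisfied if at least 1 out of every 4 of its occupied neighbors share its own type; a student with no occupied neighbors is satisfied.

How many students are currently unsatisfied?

5

(1,2)B 2/3 satisfied
(1,4)R 1/3 satisfied
(1,5)B 1/3 satisfied
(2,1)B 2/2 satisfied
(2,2)B 2/4 satisfied
(2,3)R 2/5 satisfied
(2,5)B 2/6 satisfied
(2,6)R 2/4 satisfied
(3,3)R 3/5 satisfied
(3,4)B 1/6 not
(3,5)R 4/6 satisfied
(3,6)R 4/5 satisfied
(4,1)B 1/2 satisfied
(4,2)R 1/3 satisfied
(4,4)R 4/6 satisfied
(4,5)R 4/7 satisfied
(4,7)R 1/3 satisfied
(5,2)B 4/5 satisfied
(5,4)B 2/6 satisfied
(5,5)R 3/6 satisfied
(5,6)B 1/6 not
(5,7)B 1/3 satisfied
(6,1)B 2/3 satisfied
(6,2)B 4/5 satisfied
(6,3)B 6/6 satisfied
(6,4)B 4/7 satisfied
(6,5)R 2/7 satisfied
(6,7)R 0/3 not
(7,1)R 0/2 not
(7,3)B 4/4 satisfied
(7,4)B 3/5 satisfied
(7,5)R 1/4 satisfied
(7,6)B 0/3 not
Unsatisfied: (3,4), (5,6), (6,7), (7,1), (7,6) — 5 in total.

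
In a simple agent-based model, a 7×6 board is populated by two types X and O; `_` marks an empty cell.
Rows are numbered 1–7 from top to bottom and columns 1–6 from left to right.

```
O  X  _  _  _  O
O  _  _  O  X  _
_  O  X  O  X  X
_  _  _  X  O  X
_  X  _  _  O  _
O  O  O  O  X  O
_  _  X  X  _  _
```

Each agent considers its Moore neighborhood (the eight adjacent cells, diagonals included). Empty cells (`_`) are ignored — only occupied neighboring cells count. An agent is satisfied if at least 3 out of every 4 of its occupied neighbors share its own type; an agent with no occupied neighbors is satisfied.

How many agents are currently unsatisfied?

23

Row 1: (1,1)O 1/2 not · (1,2)X 0/2 not · (1,6)O 0/1 not
Row 2: (2,1)O 2/3 not · (2,4)O 1/4 not · (2,5)X 2/5 not
Row 3: (3,2)O 1/2 not · (3,3)X 1/4 not · (3,4)O 2/6 not · (3,5)X 4/7 not · (3,6)X 3/4 satisfied
Row 4: (4,4)X 2/5 not · (4,5)O 2/6 not · (4,6)X 2/4 not
Row 5: (5,2)X 0/3 not · (5,5)O 3/6 not
Row 6: (6,1)O 1/2 not · (6,2)O 2/4 not · (6,3)O 2/5 not · (6,4)O 2/5 not · (6,5)X 1/4 not · (6,6)O 1/2 not
Row 7: (7,3)X 1/4 not · (7,4)X 2/4 not
Unsatisfied: (1,1), (1,2), (1,6), (2,1), (2,4), (2,5), (3,2), (3,3), (3,4), (3,5), (4,4), (4,5), (4,6), (5,2), (5,5), (6,1), (6,2), (6,3), (6,4), (6,5), (6,6), (7,3), (7,4) — 23 in total.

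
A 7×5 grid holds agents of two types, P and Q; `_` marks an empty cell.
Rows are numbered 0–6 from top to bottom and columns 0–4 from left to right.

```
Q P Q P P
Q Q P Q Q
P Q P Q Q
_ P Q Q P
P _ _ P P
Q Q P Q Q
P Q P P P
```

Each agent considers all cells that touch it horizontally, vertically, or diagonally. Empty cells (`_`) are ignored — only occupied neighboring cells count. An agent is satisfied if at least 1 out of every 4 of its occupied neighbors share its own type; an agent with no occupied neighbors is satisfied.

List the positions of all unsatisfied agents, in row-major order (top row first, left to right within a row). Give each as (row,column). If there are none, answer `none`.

Row 0: (0,0)Q 2/3 ok · (0,1)P 1/5 unhappy · (0,2)Q 2/5 ok · (0,3)P 2/5 ok · (0,4)P 1/3 ok
Row 1: (1,0)Q 3/5 ok · (1,1)Q 4/8 ok · (1,2)P 3/8 ok · (1,3)Q 4/8 ok · (1,4)Q 3/5 ok
Row 2: (2,0)P 1/4 ok · (2,1)Q 3/7 ok · (2,2)P 2/8 ok · (2,3)Q 5/8 ok · (2,4)Q 4/5 ok
Row 3: (3,1)P 3/5 ok · (3,2)Q 3/6 ok · (3,3)Q 3/7 ok · (3,4)P 2/5 ok
Row 4: (4,0)P 1/3 ok · (4,3)P 3/7 ok · (4,4)P 2/5 ok
Row 5: (5,0)Q 2/4 ok · (5,1)Q 2/6 ok · (5,2)P 3/6 ok · (5,3)Q 1/7 unhappy · (5,4)Q 1/5 unhappy
Row 6: (6,0)P 0/3 unhappy · (6,1)Q 2/5 ok · (6,2)P 2/5 ok · (6,3)P 3/5 ok · (6,4)P 1/3 ok

(0,1), (5,3), (5,4), (6,0)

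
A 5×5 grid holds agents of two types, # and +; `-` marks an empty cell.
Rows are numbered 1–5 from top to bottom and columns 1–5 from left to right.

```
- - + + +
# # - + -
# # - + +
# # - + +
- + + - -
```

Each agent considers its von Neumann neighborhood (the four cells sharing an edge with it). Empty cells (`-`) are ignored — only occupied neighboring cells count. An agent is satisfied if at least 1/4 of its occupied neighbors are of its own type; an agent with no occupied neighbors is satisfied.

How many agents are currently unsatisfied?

0

(1,3)+ 1/1 satisfied
(1,4)+ 3/3 satisfied
(1,5)+ 1/1 satisfied
(2,1)# 2/2 satisfied
(2,2)# 2/2 satisfied
(2,4)+ 2/2 satisfied
(3,1)# 3/3 satisfied
(3,2)# 3/3 satisfied
(3,4)+ 3/3 satisfied
(3,5)+ 2/2 satisfied
(4,1)# 2/2 satisfied
(4,2)# 2/3 satisfied
(4,4)+ 2/2 satisfied
(4,5)+ 2/2 satisfied
(5,2)+ 1/2 satisfied
(5,3)+ 1/1 satisfied
Every one meets the threshold.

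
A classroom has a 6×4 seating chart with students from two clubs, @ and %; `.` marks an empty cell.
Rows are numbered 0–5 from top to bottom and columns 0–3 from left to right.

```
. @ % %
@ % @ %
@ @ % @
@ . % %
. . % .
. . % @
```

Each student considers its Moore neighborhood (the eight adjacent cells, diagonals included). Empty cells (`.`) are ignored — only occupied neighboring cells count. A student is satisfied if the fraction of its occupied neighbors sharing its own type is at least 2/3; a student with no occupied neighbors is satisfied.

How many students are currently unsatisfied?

(0,1)@ 2/4 unhappy
(0,2)% 3/5 unhappy
(0,3)% 2/3 ok
(1,0)@ 3/4 ok
(1,1)% 2/7 unhappy
(1,2)@ 3/8 unhappy
(1,3)% 3/5 unhappy
(2,0)@ 3/4 ok
(2,1)@ 4/7 unhappy
(2,2)% 4/7 unhappy
(2,3)@ 1/5 unhappy
(3,0)@ 2/2 ok
(3,2)% 3/5 unhappy
(3,3)% 3/4 ok
(4,2)% 3/4 ok
(5,2)% 1/2 unhappy
(5,3)@ 0/2 unhappy
Unsatisfied: (0,1), (0,2), (1,1), (1,2), (1,3), (2,1), (2,2), (2,3), (3,2), (5,2), (5,3) — 11 in total.

11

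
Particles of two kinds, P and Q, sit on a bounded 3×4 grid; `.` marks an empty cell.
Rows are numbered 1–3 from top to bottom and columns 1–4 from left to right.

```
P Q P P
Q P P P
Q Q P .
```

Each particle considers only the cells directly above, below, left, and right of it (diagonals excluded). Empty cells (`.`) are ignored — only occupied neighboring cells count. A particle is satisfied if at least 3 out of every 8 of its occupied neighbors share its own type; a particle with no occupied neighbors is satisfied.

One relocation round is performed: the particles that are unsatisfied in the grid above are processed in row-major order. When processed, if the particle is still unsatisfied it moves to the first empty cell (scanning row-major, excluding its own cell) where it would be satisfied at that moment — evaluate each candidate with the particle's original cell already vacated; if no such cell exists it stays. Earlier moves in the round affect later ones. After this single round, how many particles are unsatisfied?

0

Initially unsatisfied (in order): (1,1), (1,2), (2,1), (2,2), (3,2).
  (1,1) → (3,4).
  (1,2) → (1,1).
  (2,1): now satisfied by earlier moves; stays.
  (2,2) → (1,2).
  (3,2): now satisfied by earlier moves; stays.
Resulting grid:
Q P P P
Q . P P
Q Q P P
All satisfied now.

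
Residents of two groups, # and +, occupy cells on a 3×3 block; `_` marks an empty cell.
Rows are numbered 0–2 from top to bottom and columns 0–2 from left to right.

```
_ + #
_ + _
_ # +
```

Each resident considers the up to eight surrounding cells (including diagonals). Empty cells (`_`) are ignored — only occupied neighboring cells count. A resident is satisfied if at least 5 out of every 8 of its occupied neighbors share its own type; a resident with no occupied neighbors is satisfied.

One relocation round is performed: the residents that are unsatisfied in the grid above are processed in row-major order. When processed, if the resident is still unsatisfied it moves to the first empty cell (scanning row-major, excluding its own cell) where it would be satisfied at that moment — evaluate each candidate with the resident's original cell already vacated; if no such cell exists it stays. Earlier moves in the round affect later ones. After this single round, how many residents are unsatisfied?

Initially unsatisfied (in order): (0,1), (0,2), (1,1), (2,1), (2,2).
  (0,1) → (0,0).
  (0,2): no empty cell satisfies it; stays.
  (1,1): no empty cell satisfies it; stays.
  (2,1): no empty cell satisfies it; stays.
  (2,2) → (0,1).
Resulting grid:
+ + #
_ + _
_ # _
Unsatisfied now: (0,2), (1,1), (2,1).

3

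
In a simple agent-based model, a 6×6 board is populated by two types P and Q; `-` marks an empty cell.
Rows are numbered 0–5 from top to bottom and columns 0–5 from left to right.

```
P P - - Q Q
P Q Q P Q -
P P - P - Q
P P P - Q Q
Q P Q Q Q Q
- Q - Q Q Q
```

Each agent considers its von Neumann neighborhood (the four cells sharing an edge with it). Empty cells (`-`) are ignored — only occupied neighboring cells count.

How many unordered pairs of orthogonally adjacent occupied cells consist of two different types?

10

Scan each occupied cell's neighbors to the right and below so each pair is counted once.
Row 0: P(0,0)–P(0,1)= P(0,0)–P(1,0)= P(0,1)–Q(1,1)≠ Q(0,4)–Q(0,5)= Q(0,4)–Q(1,4)=  → 1/5 unlike.
Row 1: P(1,0)–Q(1,1)≠ P(1,0)–P(2,0)= Q(1,1)–Q(1,2)= Q(1,1)–P(2,1)≠ Q(1,2)–P(1,3)≠ P(1,3)–Q(1,4)≠ P(1,3)–P(2,3)=  → 4/7 unlike.
Row 2: P(2,0)–P(2,1)= P(2,0)–P(3,0)= P(2,1)–P(3,1)= Q(2,5)–Q(3,5)=  → 0/4 unlike.
Row 3: P(3,0)–P(3,1)= P(3,0)–Q(4,0)≠ P(3,1)–P(3,2)= P(3,1)–P(4,1)= P(3,2)–Q(4,2)≠ Q(3,4)–Q(3,5)= Q(3,4)–Q(4,4)= Q(3,5)–Q(4,5)=  → 2/8 unlike.
Row 4: Q(4,0)–P(4,1)≠ P(4,1)–Q(4,2)≠ P(4,1)–Q(5,1)≠ Q(4,2)–Q(4,3)= Q(4,3)–Q(4,4)= Q(4,3)–Q(5,3)= Q(4,4)–Q(4,5)= Q(4,4)–Q(5,4)= Q(4,5)–Q(5,5)=  → 3/9 unlike.
Row 5: Q(5,3)–Q(5,4)= Q(5,4)–Q(5,5)=  → 0/2 unlike.
Total adjacent occupied pairs: 35; unlike-type pairs: 10.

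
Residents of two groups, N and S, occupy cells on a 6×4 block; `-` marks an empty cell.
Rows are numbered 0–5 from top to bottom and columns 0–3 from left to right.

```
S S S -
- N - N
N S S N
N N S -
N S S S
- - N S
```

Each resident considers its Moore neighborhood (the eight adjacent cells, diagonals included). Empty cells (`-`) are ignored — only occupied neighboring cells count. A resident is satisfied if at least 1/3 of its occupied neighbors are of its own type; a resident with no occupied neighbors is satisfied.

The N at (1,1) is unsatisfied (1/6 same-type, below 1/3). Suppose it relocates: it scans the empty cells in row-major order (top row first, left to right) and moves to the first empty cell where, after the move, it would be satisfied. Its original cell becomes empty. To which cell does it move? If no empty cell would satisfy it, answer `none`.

Vacating (1,1). Empty cells in order:
  (0,3): 1/2 same-type → satisfied — stop here.

(0,3)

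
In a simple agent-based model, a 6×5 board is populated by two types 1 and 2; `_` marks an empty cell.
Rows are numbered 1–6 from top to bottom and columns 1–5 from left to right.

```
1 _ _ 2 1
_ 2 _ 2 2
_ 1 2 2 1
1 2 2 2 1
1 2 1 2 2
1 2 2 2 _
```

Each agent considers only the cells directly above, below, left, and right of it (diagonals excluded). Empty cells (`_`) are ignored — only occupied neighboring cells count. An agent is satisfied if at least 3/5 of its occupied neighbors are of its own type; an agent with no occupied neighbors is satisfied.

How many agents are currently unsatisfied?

(1,1)1 0/0 ok
(1,4)2 1/2 unhappy
(1,5)1 0/2 unhappy
(2,2)2 0/1 unhappy
(2,4)2 3/3 ok
(2,5)2 1/3 unhappy
(3,2)1 0/3 unhappy
(3,3)2 2/3 ok
(3,4)2 3/4 ok
(3,5)1 1/3 unhappy
(4,1)1 1/2 unhappy
(4,2)2 2/4 unhappy
(4,3)2 3/4 ok
(4,4)2 3/4 ok
(4,5)1 1/3 unhappy
(5,1)1 2/3 ok
(5,2)2 2/4 unhappy
(5,3)1 0/4 unhappy
(5,4)2 3/4 ok
(5,5)2 1/2 unhappy
(6,1)1 1/2 unhappy
(6,2)2 2/3 ok
(6,3)2 2/3 ok
(6,4)2 2/2 ok
Unsatisfied: (1,4), (1,5), (2,2), (2,5), (3,2), (3,5), (4,1), (4,2), (4,5), (5,2), (5,3), (5,5), (6,1) — 13 in total.

13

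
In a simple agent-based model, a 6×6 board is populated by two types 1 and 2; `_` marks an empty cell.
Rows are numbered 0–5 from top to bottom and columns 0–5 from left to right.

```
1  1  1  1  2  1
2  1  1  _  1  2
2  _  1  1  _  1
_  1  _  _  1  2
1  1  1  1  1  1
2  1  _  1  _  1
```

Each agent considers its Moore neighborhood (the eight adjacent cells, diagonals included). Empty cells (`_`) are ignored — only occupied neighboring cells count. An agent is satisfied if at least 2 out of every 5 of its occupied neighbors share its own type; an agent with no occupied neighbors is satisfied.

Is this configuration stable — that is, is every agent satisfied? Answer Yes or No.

No

(0,0)1 2/3 ok
(0,1)1 4/5 ok
(0,2)1 4/4 ok
(0,3)1 3/4 ok
(0,4)2 1/4 unhappy
(0,5)1 1/3 unhappy
(1,0)2 1/4 unhappy
(1,1)1 5/7 ok
(1,2)1 6/6 ok
(1,4)1 4/6 ok
(1,5)2 1/4 unhappy
(2,0)2 1/3 unhappy
(2,2)1 4/4 ok
(2,3)1 4/4 ok
(2,5)1 2/4 ok
(3,1)1 4/5 ok
(3,4)1 5/6 ok
(3,5)2 0/4 unhappy
(4,0)1 3/4 ok
(4,1)1 4/5 ok
(4,2)1 5/5 ok
(4,3)1 4/4 ok
(4,4)1 5/6 ok
(4,5)1 3/4 ok
(5,0)2 0/3 unhappy
(5,1)1 3/4 ok
(5,3)1 3/3 ok
(5,5)1 2/2 ok
For instance (0,4) has only 1/4 same-type neighbors, below 2/5.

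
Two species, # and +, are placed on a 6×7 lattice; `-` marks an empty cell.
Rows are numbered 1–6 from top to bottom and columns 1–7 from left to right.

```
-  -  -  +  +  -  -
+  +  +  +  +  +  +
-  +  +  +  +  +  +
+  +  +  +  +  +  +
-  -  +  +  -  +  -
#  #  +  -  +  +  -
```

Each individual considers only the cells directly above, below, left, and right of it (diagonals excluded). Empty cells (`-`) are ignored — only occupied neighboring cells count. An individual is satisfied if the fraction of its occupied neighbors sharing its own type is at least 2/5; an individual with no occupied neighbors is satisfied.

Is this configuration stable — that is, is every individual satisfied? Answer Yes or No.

Yes

Row 1: (1,4)+ 2/2 ✓ · (1,5)+ 2/2 ✓
Row 2: (2,1)+ 1/1 ✓ · (2,2)+ 3/3 ✓ · (2,3)+ 3/3 ✓ · (2,4)+ 4/4 ✓ · (2,5)+ 4/4 ✓ · (2,6)+ 3/3 ✓ · (2,7)+ 2/2 ✓
Row 3: (3,2)+ 3/3 ✓ · (3,3)+ 4/4 ✓ · (3,4)+ 4/4 ✓ · (3,5)+ 4/4 ✓ · (3,6)+ 4/4 ✓ · (3,7)+ 3/3 ✓
Row 4: (4,1)+ 1/1 ✓ · (4,2)+ 3/3 ✓ · (4,3)+ 4/4 ✓ · (4,4)+ 4/4 ✓ · (4,5)+ 3/3 ✓ · (4,6)+ 4/4 ✓ · (4,7)+ 2/2 ✓
Row 5: (5,3)+ 3/3 ✓ · (5,4)+ 2/2 ✓ · (5,6)+ 2/2 ✓
Row 6: (6,1)# 1/1 ✓ · (6,2)# 1/2 ✓ · (6,3)+ 1/2 ✓ · (6,5)+ 1/1 ✓ · (6,6)+ 2/2 ✓
All meet the threshold, so the configuration is stable.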